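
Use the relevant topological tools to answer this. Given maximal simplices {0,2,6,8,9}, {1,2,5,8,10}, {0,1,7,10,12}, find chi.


Enumerate all faces; f-vector: f_0=10, f_1=28, f_2=30, f_3=15, f_4=3.
chi = sum (-1)^k f_k = 0

0


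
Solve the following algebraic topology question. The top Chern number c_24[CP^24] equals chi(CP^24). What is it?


For any closed oriented manifold, <e(TM),[M]> = chi(M).
chi(CP^24) = 24+1 = 25

25


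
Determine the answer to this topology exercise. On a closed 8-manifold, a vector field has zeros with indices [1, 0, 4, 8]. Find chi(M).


Poincare-Hopf: chi(M) = sum of indices of zeros.
chi = (1) + (0) + (4) + (8) = 13

13


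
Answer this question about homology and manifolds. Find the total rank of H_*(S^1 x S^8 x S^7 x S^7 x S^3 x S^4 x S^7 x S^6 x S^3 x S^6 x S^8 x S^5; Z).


Total Betti number is multiplicative under products.
Each S^d (d>=1) has total Betti number 2.
There are 12 sphere factors.
Total = 2^12 = 4096

4096


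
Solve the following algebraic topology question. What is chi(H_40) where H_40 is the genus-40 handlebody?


A genus-g handlebody deformation retracts to a wedge of g circles.
chi(vee_g S^1) = 1 - g.
chi(H_40) = 1 - 40 = -39

-39


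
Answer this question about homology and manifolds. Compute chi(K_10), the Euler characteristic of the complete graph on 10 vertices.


K_10: V = 10, E = C(10,2) = 45.
chi = V - E = 10 - 45 = -35

-35


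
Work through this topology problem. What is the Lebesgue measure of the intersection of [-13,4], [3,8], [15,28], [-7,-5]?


Intersection = [max(a_i), min(b_i)] = [15, -5].
Since 15 > -5, the intersection is empty.
Length = 0

0


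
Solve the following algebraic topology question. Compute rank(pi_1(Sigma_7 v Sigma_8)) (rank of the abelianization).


For a wedge: H_1(A v B) = H_1(A) + H_1(B).
b_1(Sigma_7) = 14, b_1(Sigma_8) = 16.
b_1 = 14 + 16 = 30

30


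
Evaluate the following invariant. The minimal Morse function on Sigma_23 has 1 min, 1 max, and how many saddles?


A perfect Morse function has m_k = b_k.
For Sigma_23: b_0=1, b_1=2g=46, b_2=1.
Saddles m_1 = 2g = 46

46


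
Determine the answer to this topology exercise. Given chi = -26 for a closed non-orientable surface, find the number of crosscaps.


chi = 2 - k for closed non-orientable surfaces with k crosscaps.
-26 = 2 - k
k = 2 - (-26) = 28

28


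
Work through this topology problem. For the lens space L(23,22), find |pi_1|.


pi_1(L(p,q)) = Z/pZ for any q coprime to p.
|pi_1(L(23,22))| = 23

23


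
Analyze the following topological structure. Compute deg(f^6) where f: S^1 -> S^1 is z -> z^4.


deg(f) = 4. Degree is multiplicative: deg(f^6) = (deg f)^6.
deg(f^6) = (4)^6 = 4096

4096


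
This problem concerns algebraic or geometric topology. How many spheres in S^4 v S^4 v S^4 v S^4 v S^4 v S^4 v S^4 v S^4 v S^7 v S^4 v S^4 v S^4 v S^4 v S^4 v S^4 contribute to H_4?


For a wedge of spheres, H_k (k>0) is free on one generator per sphere of dimension k.
Spheres of dimension 4: count = 14.
b_4 = 14

14


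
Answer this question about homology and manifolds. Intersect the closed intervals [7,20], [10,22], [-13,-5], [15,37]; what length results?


Intersection = [max(a_i), min(b_i)] = [15, -5].
Since 15 > -5, the intersection is empty.
Length = 0

0


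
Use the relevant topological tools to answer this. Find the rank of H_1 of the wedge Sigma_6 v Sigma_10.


For a wedge: H_1(A v B) = H_1(A) + H_1(B).
b_1(Sigma_6) = 12, b_1(Sigma_10) = 20.
b_1 = 12 + 20 = 32

32


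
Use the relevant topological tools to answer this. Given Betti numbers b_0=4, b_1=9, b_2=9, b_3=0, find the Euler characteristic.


chi = sum_k (-1)^k b_k.
= (4) + (-9) + (9) + (0)
= 4

4


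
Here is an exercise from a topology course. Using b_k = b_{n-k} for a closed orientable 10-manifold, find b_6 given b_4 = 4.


Poincare duality for closed orientable n-manifolds: b_k = b_{n-k}.
Here n = 10, so b_6 = b_4 = 4

4


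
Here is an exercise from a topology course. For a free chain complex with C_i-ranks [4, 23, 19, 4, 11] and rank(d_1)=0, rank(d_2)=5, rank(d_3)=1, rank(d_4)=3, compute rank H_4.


rank H_k = rank(ker d_k) - rank(im d_{k+1}).
rank(ker d_4) = rank(C_4) - rank(d_4) = 11 - 3 = 8.
rank(im d_{4+1}) = 0.
rank H_4 = 8 - 0 = 8

8


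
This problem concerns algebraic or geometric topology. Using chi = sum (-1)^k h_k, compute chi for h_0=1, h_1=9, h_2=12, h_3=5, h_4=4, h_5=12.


Handles of index k contribute (-1)^k to chi (same as CW cells).
chi = (1) + (-9) + (12) + (-5) + (4) + (-12) = -9

-9


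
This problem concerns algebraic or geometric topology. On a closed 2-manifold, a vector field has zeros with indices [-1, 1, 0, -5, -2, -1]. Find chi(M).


Poincare-Hopf: chi(M) = sum of indices of zeros.
chi = (-1) + (1) + (0) + (-5) + (-2) + (-1) = -8

-8


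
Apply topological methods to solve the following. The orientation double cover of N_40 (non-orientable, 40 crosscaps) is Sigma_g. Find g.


chi(N_40) = 2 - 40 = -38.
Double cover: chi(Sigma_g) = 2 * chi(N_40) = 2*(-38) = -76.
2 - 2g = -76, so g = (2 - (-76))/2 = 78/2 = 39

39


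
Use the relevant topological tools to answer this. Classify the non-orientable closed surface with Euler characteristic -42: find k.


chi = 2 - k for closed non-orientable surfaces with k crosscaps.
-42 = 2 - k
k = 2 - (-42) = 44

44


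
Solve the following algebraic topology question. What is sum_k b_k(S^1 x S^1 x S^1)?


Total Betti number is multiplicative under products.
Each S^d (d>=1) has total Betti number 2.
There are 3 sphere factors.
Total = 2^3 = 8

8


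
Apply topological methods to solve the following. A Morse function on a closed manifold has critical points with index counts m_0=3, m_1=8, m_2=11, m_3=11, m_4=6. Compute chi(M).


Morse theory: chi(M) = sum_k (-1)^k m_k where m_k = #(index-k critical points).
= (3) + (-8) + (11) + (-11) + (6) = 1

1


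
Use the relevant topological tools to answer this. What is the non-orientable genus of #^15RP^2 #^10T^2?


Since a >= 1, the sum is non-orientable; each T^2 can be replaced by RP^2 # RP^2 (since T^2#RP^2 = 3RP^2).
Total crosscaps k = 15 + 2*10 = 35.
Check via chi: chi = 15*1 + 10*0 - (15+10-1)*2 = -33 = 2 - k = -33. Consistent.

35


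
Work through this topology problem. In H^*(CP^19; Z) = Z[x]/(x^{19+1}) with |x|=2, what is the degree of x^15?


|x| = 2 in H^*(CP^n).
|x^15| = 15 * |x| = 15 * 2 = 30

30


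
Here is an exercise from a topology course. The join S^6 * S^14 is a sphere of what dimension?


Join of spheres: S^m * S^n = S^{m+n+1}.
dim = 6 + 14 + 1 = 21

21


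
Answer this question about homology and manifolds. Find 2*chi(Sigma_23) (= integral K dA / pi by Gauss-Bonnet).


Gauss-Bonnet: integral K dA = 2*pi*chi(M).
chi(Sigma_23) = 2 - 2*23 = -44.
(integral K dA)/pi = 2*chi = 2*(-44) = -88

-88


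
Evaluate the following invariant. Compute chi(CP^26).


CP^26 has one cell in each even dimension 0, 2, ..., 2*26 (26+1 cells total).
All cells are even-dimensional, so chi = number of cells.
chi = 26 + 1 = 27

27


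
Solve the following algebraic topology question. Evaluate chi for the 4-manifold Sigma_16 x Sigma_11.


chi(Sigma_16) = 2 - 2*16 = -30
chi(Sigma_11) = 2 - 2*11 = -20
chi(product) = (-30) * (-20) = 600

600


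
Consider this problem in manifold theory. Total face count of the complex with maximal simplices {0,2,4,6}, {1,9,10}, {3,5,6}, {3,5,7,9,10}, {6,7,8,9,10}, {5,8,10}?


Each maximal simplex on m vertices has 2^m - 1 nonempty faces.
Take the union (dedupe shared faces).
Total distinct faces = 78

78


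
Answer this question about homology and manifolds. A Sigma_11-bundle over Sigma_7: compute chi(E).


For a fiber bundle F -> E -> B (with CW structure): chi(E) = chi(B) * chi(F).
chi(Sigma_7) = -12, chi(Sigma_11) = -20.
chi(E) = (-12) * (-20) = 240

240


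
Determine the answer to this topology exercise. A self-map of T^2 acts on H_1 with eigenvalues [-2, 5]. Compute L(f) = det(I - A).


For a torus self-map: L(f) = det(I - A) where A acts on H_1.
L(f) = (1--2) * (1-5) = 3 * -4 = -12

-12


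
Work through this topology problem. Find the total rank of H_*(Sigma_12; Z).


For Sigma_12: b_0 = 1, b_1 = 2g = 24, b_2 = 1.
Total = 1 + 24 + 1 = 26

26


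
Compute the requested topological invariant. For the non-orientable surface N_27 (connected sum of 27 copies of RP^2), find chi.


For a non-orientable closed surface with k crosscaps: chi = 2 - k.
Here k = 27.
chi = 2 - 27 = -25

-25


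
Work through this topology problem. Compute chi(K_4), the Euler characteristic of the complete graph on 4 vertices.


K_4: V = 4, E = C(4,2) = 6.
chi = V - E = 4 - 6 = -2

-2


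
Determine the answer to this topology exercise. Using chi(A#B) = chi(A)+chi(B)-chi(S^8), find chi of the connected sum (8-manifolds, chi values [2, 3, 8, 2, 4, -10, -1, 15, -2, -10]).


For n-manifolds: chi(A#B) = chi(A) + chi(B) - chi(S^8).
chi(S^8) = 1 + (-1)^8 = 2.
chi(#) = (sum chi_i) - (10-1)*chi(S^8) = 11 - 9*2 = -7

-7


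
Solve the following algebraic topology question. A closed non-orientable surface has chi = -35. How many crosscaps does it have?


chi = 2 - k for closed non-orientable surfaces with k crosscaps.
-35 = 2 - k
k = 2 - (-35) = 37

37


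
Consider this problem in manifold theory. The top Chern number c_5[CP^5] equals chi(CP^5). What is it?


For any closed oriented manifold, <e(TM),[M]> = chi(M).
chi(CP^5) = 5+1 = 6

6


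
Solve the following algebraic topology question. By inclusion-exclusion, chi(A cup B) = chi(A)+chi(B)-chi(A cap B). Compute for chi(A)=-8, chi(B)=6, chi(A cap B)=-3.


chi(A cup B) = chi(A) + chi(B) - chi(A cap B)
= -8 + (6) - (-3)
= 1

1


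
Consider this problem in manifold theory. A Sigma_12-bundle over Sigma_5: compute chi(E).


For a fiber bundle F -> E -> B (with CW structure): chi(E) = chi(B) * chi(F).
chi(Sigma_5) = -8, chi(Sigma_12) = -22.
chi(E) = (-8) * (-22) = 176

176


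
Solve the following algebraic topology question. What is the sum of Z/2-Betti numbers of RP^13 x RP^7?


dim H^*(RP^n; Z/2) = n+1 (one Z/2 in each degree 0..n).
Total Betti number is multiplicative.
Total = (13+1) * (7+1) = 14 * 8 = 112

112


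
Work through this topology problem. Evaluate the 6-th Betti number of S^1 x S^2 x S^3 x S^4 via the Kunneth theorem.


Each S^d has Poincare polynomial 1 + t^d.
The product S^1 x S^2 x S^3 x S^4 has Poincare polynomial prod(1+t^d_i).
Expanding: b_0=1, b_1=1, b_2=1, b_3=2, b_4=2, b_5=2, b_6=2, b_7=2, b_8=1, b_9=1, b_10=1.
b_6 = 2

2


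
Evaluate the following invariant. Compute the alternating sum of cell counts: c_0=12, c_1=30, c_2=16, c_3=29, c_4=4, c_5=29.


chi = sum_k (-1)^k c_k.
= (-1)^0*12 + (-1)^1*30 + (-1)^2*16 + (-1)^3*29 + (-1)^4*4 + (-1)^5*29
= (12) + (-30) + (16) + (-29) + (4) + (-29)
= -56

-56


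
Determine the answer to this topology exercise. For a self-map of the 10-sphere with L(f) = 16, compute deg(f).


L(f) = 1 + (-1)^10 deg(f) on S^10.
16 = 1 + (-1)^10 * deg(f)
(-1)^10 * deg(f) = 15
deg(f) = 15

15


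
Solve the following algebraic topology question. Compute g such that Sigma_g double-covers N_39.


chi(N_39) = 2 - 39 = -37.
Double cover: chi(Sigma_g) = 2 * chi(N_39) = 2*(-37) = -74.
2 - 2g = -74, so g = (2 - (-74))/2 = 76/2 = 38

38


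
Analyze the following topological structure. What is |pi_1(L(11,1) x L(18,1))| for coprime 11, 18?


pi_1(X x Y) = pi_1(X) x pi_1(Y).
pi_1(L(11,1)) = Z/11, pi_1(L(18,1)) = Z/18.
|Z/11 x Z/18| = 11 * 18 = 198

198


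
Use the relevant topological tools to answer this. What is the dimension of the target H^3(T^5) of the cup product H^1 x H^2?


Cup product: H^p x H^q -> H^{p+q}; here p+q = 1+2 = 3.
rank H^k(T^n) = C(n,k).
C(5,3) = 10

10


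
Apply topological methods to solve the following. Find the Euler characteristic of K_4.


K_4: V = 4, E = C(4,2) = 6.
chi = V - E = 4 - 6 = -2

-2


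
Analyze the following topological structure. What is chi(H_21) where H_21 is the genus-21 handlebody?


A genus-g handlebody deformation retracts to a wedge of g circles.
chi(vee_g S^1) = 1 - g.
chi(H_21) = 1 - 21 = -20

-20


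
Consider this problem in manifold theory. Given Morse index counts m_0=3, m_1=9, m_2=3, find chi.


Morse theory: chi(M) = sum_k (-1)^k m_k where m_k = #(index-k critical points).
= (3) + (-9) + (3) = -3

-3


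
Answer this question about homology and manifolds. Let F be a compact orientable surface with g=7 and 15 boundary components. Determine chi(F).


For a compact orientable surface with genus g and b boundary components: chi = 2 - 2g - b.
chi = 2 - 2*7 - 15 = 2 - 14 - 15 = -27

-27


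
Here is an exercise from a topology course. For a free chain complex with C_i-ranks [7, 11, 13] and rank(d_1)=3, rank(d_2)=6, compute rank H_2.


rank H_k = rank(ker d_k) - rank(im d_{k+1}).
rank(ker d_2) = rank(C_2) - rank(d_2) = 13 - 6 = 7.
rank(im d_{2+1}) = 0.
rank H_2 = 7 - 0 = 7

7


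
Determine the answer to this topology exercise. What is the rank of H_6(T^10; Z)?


By the Kunneth formula, b_k(T^n) = C(n,k).
b_6(T^10) = C(10,6).
C(10,6) = 10!/(6!*4!) = 210

210


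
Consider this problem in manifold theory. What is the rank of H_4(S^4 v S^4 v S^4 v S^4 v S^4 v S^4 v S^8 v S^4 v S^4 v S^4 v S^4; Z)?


For a wedge of spheres, H_k (k>0) is free on one generator per sphere of dimension k.
Spheres of dimension 4: count = 10.
b_4 = 10

10


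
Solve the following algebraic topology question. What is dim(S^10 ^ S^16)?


S^m ^ S^n = S^{m+n}.
k = 10 + 16 = 26

26


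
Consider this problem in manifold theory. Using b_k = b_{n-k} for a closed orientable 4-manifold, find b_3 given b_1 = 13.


Poincare duality for closed orientable n-manifolds: b_k = b_{n-k}.
Here n = 4, so b_3 = b_1 = 13

13


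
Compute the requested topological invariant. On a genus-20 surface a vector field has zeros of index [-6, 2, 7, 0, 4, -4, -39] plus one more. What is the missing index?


Poincare-Hopf: sum of indices = chi(M).
chi(Sigma_20) = 2 - 2*20 = -38.
Sum of known indices = -36.
x = chi - (sum known) = -38 - (-36) = -2

-2


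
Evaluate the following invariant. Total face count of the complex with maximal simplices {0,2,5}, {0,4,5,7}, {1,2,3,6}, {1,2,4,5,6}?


Each maximal simplex on m vertices has 2^m - 1 nonempty faces.
Take the union (dedupe shared faces).
Total distinct faces = 53

53


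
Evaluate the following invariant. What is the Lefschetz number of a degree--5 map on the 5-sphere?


On S^5: L(f) = tr(f_0*) + (-1)^5 tr(f_5*) = 1 + (-1)^5 * deg(f).
L(f) = 1 + (-1)^5 * -5 = 1 + 5 = 6

6


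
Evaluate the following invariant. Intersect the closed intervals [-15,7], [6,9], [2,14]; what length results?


Intersection = [max(a_i), min(b_i)] = [6, 7].
Length = 7 - 6 = 1

1


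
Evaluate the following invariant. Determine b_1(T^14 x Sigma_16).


pi_1(A x B) = pi_1(A) x pi_1(B); rank of abelianization = b_1.
b_1(T^14) = 14, b_1(Sigma_16) = 2*16 = 32.
b_1(product) = 14 + 32 = 46

46


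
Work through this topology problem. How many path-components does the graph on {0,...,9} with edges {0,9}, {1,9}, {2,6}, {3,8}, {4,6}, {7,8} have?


Run DFS/union-find over 10 vertices.
V = 10, E = 6.
Number of components = 4

4


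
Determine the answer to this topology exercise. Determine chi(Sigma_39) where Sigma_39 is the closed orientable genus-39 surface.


For a closed orientable surface of genus g: chi = 2 - 2g.
Here g = 39.
chi = 2 - 2*39 = 2 - 78 = -76

-76


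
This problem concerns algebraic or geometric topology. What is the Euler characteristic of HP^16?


HP^16 has one cell in each dimension 0, 4, ..., 4*16 (16+1 cells, all even-dim).
chi = 16 + 1 = 17

17


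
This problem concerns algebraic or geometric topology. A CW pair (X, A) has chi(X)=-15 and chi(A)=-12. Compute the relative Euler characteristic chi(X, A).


Relative Euler characteristic: chi(X, A) = chi(X) - chi(A).
= -15 - (-12) = -3

-3


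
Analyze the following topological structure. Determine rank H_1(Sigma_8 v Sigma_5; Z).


For a wedge: H_1(A v B) = H_1(A) + H_1(B).
b_1(Sigma_8) = 16, b_1(Sigma_5) = 10.
b_1 = 16 + 10 = 26

26


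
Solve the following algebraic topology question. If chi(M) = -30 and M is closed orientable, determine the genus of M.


chi = 2 - 2g for closed orientable surfaces.
-30 = 2 - 2g
2g = 2 - (-30) = 32
g = 16

16


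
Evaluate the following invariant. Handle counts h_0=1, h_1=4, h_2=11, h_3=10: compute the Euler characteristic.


Handles of index k contribute (-1)^k to chi (same as CW cells).
chi = (1) + (-4) + (11) + (-10) = -2

-2


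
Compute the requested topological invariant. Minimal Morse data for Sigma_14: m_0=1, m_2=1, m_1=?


A perfect Morse function has m_k = b_k.
For Sigma_14: b_0=1, b_1=2g=28, b_2=1.
Saddles m_1 = 2g = 28

28


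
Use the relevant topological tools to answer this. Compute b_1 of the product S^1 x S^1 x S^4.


Each S^d has Poincare polynomial 1 + t^d.
The product S^1 x S^1 x S^4 has Poincare polynomial prod(1+t^d_i).
Expanding: b_0=1, b_1=2, b_2=1, b_4=1, b_5=2, b_6=1.
b_1 = 2

2


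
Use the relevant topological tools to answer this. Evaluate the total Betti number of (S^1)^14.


b_k(T^14) = C(14,k), so the sum over k is sum_k C(14,k) = 2^14.
Total = 2^14 = 16384

16384


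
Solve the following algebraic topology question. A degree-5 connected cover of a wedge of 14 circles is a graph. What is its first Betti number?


Nielsen-Schreier: an index-n subgroup of F_r is free of rank 1 + n(r-1).
Equivalently: chi(cover) = n*chi(base); chi(vee_r S^1) = 1 - 14 = -13.
chi(E) = 5*(-13) = -65; rank = 1 - chi(E) = 1 - (-65) = 66.
rank = 1 + 5*(14-1) = 1 + 65 = 66

66


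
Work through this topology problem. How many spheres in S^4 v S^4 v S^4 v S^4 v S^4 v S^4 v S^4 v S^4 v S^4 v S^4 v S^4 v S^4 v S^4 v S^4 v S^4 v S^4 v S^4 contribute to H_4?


For a wedge of spheres, H_k (k>0) is free on one generator per sphere of dimension k.
Spheres of dimension 4: count = 17.
b_4 = 17

17


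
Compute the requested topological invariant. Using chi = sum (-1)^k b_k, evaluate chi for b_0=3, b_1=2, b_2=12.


chi = sum_k (-1)^k b_k.
= (3) + (-2) + (12)
= 13

13


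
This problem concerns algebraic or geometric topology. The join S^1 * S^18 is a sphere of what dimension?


Join of spheres: S^m * S^n = S^{m+n+1}.
dim = 1 + 18 + 1 = 20

20


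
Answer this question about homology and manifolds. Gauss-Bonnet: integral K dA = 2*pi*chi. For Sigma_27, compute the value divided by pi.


Gauss-Bonnet: integral K dA = 2*pi*chi(M).
chi(Sigma_27) = 2 - 2*27 = -52.
(integral K dA)/pi = 2*chi = 2*(-52) = -104

-104


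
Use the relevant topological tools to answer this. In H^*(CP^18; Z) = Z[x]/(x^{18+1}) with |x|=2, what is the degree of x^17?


|x| = 2 in H^*(CP^n).
|x^17| = 17 * |x| = 17 * 2 = 34

34


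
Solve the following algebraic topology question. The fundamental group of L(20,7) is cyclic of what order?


pi_1(L(p,q)) = Z/pZ for any q coprime to p.
|pi_1(L(20,7))| = 20

20


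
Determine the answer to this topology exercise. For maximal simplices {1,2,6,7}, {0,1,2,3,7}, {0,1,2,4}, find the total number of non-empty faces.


Each maximal simplex on m vertices has 2^m - 1 nonempty faces.
Take the union (dedupe shared faces).
Total distinct faces = 47

47


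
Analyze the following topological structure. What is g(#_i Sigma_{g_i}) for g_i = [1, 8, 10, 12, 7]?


Genus is additive under connected sum of orientable surfaces.
g = 1 + 8 + 10 + 12 + 7 = 38

38


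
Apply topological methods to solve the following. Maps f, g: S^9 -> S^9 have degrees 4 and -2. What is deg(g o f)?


Degree is multiplicative under composition: deg(g o f) = deg(g) * deg(f).
= -2 * 4 = -8

-8


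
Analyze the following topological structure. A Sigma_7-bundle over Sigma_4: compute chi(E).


For a fiber bundle F -> E -> B (with CW structure): chi(E) = chi(B) * chi(F).
chi(Sigma_4) = -6, chi(Sigma_7) = -12.
chi(E) = (-6) * (-12) = 72

72


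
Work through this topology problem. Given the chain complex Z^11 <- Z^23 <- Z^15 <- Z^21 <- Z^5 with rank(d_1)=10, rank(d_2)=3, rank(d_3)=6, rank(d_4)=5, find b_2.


rank H_k = rank(ker d_k) - rank(im d_{k+1}).
rank(ker d_2) = rank(C_2) - rank(d_2) = 15 - 3 = 12.
rank(im d_{2+1}) = 6.
rank H_2 = 12 - 6 = 6

6


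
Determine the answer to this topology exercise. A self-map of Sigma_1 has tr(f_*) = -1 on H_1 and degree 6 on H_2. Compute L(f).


L(f) = tr(f_0*) - tr(f_1*) + tr(f_2*).
= 1 - (-1) + (6)
= 8

8


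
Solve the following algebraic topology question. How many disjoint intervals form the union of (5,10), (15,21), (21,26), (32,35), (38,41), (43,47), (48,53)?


Sort and merge overlapping open intervals.
Merged: (5,10), (15,21), (21,26), (32,35), (38,41), (43,47), (48,53).
Number of components = 7

7


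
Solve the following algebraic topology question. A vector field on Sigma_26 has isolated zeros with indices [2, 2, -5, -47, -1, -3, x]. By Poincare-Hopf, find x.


Poincare-Hopf: sum of indices = chi(M).
chi(Sigma_26) = 2 - 2*26 = -50.
Sum of known indices = -52.
x = chi - (sum known) = -50 - (-52) = 2

2


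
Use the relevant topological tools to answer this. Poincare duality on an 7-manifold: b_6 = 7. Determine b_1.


Poincare duality for closed orientable n-manifolds: b_k = b_{n-k}.
Here n = 7, so b_1 = b_6 = 7

7


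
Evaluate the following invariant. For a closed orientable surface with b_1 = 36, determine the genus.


For a closed orientable surface: b_1 = 2g.
36 = 2g
g = 36 / 2 = 18

18


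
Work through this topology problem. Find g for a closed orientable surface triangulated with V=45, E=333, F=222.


chi = V - E + F = 45 - 333 + 222 = -66
For orientable closed surface: chi = 2 - 2g, so g = (2 - chi)/2.
g = (2 - (-66)) / 2 = 68 / 2 = 34

34


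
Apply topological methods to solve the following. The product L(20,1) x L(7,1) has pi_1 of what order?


pi_1(X x Y) = pi_1(X) x pi_1(Y).
pi_1(L(20,1)) = Z/20, pi_1(L(7,1)) = Z/7.
|Z/20 x Z/7| = 20 * 7 = 140

140


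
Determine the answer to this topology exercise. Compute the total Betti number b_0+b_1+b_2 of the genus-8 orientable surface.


For Sigma_8: b_0 = 1, b_1 = 2g = 16, b_2 = 1.
Total = 1 + 16 + 1 = 18

18


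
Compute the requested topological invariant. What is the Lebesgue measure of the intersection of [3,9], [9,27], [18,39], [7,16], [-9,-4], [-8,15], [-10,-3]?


Intersection = [max(a_i), min(b_i)] = [18, -4].
Since 18 > -4, the intersection is empty.
Length = 0

0


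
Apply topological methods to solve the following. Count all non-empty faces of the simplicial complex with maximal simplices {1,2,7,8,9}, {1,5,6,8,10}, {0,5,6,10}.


Each maximal simplex on m vertices has 2^m - 1 nonempty faces.
Take the union (dedupe shared faces).
Total distinct faces = 67

67


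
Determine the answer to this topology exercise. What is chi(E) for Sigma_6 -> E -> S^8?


chi(S^8) = 2 (n even), chi(Sigma_6) = 2 - 2*6 = -10.
chi(E) = 2 * (-10) = -20

-20


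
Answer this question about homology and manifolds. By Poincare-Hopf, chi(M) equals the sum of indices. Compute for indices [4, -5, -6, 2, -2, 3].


Poincare-Hopf: chi(M) = sum of indices of zeros.
chi = (4) + (-5) + (-6) + (2) + (-2) + (3) = -4

-4


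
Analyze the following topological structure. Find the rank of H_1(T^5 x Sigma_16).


pi_1(A x B) = pi_1(A) x pi_1(B); rank of abelianization = b_1.
b_1(T^5) = 5, b_1(Sigma_16) = 2*16 = 32.
b_1(product) = 5 + 32 = 37

37


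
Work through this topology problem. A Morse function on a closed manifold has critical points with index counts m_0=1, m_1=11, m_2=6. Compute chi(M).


Morse theory: chi(M) = sum_k (-1)^k m_k where m_k = #(index-k critical points).
= (1) + (-11) + (6) = -4

-4


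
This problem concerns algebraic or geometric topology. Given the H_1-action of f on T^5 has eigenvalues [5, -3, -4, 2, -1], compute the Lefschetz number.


For a torus self-map: L(f) = det(I - A) where A acts on H_1.
L(f) = (1-5) * (1--3) * (1--4) * (1-2) * (1--1) = -4 * 4 * 5 * -1 * 2 = 160

160


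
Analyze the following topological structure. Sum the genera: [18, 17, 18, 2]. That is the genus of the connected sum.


Genus is additive under connected sum of orientable surfaces.
g = 18 + 17 + 18 + 2 = 55

55


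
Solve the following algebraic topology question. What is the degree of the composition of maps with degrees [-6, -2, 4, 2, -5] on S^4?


Degree is multiplicative: deg(composition) = product of degrees.
= (-6) * (-2) * (4) * (2) * (-5) = -480

-480


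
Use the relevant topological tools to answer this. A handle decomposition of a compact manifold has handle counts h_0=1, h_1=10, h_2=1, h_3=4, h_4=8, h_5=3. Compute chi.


Handles of index k contribute (-1)^k to chi (same as CW cells).
chi = (1) + (-10) + (1) + (-4) + (8) + (-3) = -7

-7


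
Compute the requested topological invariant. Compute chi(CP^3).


CP^3 has one cell in each even dimension 0, 2, ..., 2*3 (3+1 cells total).
All cells are even-dimensional, so chi = number of cells.
chi = 3 + 1 = 4

4


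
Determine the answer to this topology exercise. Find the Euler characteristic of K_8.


K_8: V = 8, E = C(8,2) = 28.
chi = V - E = 8 - 28 = -20

-20


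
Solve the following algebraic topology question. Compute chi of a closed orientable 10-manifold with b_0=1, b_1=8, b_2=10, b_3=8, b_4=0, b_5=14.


By Poincare duality b_k = b_{10-k}, so full Betti numbers: b_0=1, b_1=8, b_2=10, b_3=8, b_4=0, b_5=14, b_6=0, b_7=8, b_8=10, b_9=8, b_10=1.
chi = sum (-1)^k b_k = -24

-24


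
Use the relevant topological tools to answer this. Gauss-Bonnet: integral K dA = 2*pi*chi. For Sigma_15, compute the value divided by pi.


Gauss-Bonnet: integral K dA = 2*pi*chi(M).
chi(Sigma_15) = 2 - 2*15 = -28.
(integral K dA)/pi = 2*chi = 2*(-28) = -56

-56


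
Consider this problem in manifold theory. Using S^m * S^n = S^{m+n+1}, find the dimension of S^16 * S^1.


Join of spheres: S^m * S^n = S^{m+n+1}.
dim = 16 + 1 + 1 = 18

18


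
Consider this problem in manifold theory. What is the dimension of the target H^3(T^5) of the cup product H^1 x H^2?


Cup product: H^p x H^q -> H^{p+q}; here p+q = 1+2 = 3.
rank H^k(T^n) = C(n,k).
C(5,3) = 10

10


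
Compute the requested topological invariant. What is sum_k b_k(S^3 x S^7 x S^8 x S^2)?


Total Betti number is multiplicative under products.
Each S^d (d>=1) has total Betti number 2.
There are 4 sphere factors.
Total = 2^4 = 16

16


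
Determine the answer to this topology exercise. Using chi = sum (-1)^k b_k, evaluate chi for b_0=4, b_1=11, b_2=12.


chi = sum_k (-1)^k b_k.
= (4) + (-11) + (12)
= 5

5


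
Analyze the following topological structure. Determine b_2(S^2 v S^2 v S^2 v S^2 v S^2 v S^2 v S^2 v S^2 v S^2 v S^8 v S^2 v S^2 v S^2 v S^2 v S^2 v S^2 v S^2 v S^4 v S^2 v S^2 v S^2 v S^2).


For a wedge of spheres, H_k (k>0) is free on one generator per sphere of dimension k.
Spheres of dimension 2: count = 20.
b_2 = 20

20


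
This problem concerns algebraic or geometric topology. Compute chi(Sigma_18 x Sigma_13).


chi(Sigma_18) = 2 - 2*18 = -34
chi(Sigma_13) = 2 - 2*13 = -24
chi(product) = (-34) * (-24) = 816

816


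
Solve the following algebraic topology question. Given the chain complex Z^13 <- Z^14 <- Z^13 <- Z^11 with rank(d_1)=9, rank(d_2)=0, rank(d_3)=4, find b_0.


rank H_k = rank(ker d_k) - rank(im d_{k+1}).
rank(ker d_0) = rank(C_0) - rank(d_0) = 13 - 0 = 13.
rank(im d_{0+1}) = 9.
rank H_0 = 13 - 9 = 4

4


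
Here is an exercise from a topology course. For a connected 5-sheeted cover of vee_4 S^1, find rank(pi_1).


Nielsen-Schreier: an index-n subgroup of F_r is free of rank 1 + n(r-1).
Equivalently: chi(cover) = n*chi(base); chi(vee_r S^1) = 1 - 4 = -3.
chi(E) = 5*(-3) = -15; rank = 1 - chi(E) = 1 - (-15) = 16.
rank = 1 + 5*(4-1) = 1 + 15 = 16

16


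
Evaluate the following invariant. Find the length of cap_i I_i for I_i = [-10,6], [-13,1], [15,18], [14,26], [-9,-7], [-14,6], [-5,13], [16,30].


Intersection = [max(a_i), min(b_i)] = [16, -7].
Since 16 > -7, the intersection is empty.
Length = 0

0


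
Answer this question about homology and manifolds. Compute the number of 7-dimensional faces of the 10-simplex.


Delta^10 has 10+1 vertices. A 7-face is a choice of 7+1 vertices.
f_7 = C(10+1, 7+1) = C(11,8) = 165

165


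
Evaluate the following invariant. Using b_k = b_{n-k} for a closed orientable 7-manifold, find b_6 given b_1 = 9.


Poincare duality for closed orientable n-manifolds: b_k = b_{n-k}.
Here n = 7, so b_6 = b_1 = 9

9


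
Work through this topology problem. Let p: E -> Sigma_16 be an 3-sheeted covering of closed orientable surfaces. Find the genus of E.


For an n-sheeted cover: chi(E) = n * chi(B).
chi(Sigma_16) = 2 - 2*16 = -30.
chi(E) = 3 * (-30) = -90.
genus(E) = (2 - chi(E))/2 = (2 - (-90))/2 = 92/2 = 46

46


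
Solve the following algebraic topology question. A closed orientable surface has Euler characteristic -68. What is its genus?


chi = 2 - 2g for closed orientable surfaces.
-68 = 2 - 2g
2g = 2 - (-68) = 70
g = 35

35


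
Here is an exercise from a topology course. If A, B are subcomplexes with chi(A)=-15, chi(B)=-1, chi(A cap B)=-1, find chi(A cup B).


chi(A cup B) = chi(A) + chi(B) - chi(A cap B)
= -15 + (-1) - (-1)
= -15

-15


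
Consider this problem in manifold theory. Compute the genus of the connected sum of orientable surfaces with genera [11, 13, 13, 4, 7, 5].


Genus is additive under connected sum of orientable surfaces.
g = 11 + 13 + 13 + 4 + 7 + 5 = 53

53


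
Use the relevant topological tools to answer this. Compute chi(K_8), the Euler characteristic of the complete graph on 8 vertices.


K_8: V = 8, E = C(8,2) = 28.
chi = V - E = 8 - 28 = -20

-20


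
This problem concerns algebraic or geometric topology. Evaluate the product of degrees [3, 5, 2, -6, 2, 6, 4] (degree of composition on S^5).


Degree is multiplicative: deg(composition) = product of degrees.
= (3) * (5) * (2) * (-6) * (2) * (6) * (4) = -8640

-8640


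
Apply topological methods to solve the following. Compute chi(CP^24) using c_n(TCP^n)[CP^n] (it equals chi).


For any closed oriented manifold, <e(TM),[M]> = chi(M).
chi(CP^24) = 24+1 = 25

25


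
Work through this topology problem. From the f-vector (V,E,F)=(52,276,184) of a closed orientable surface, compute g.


chi = V - E + F = 52 - 276 + 184 = -40
For orientable closed surface: chi = 2 - 2g, so g = (2 - chi)/2.
g = (2 - (-40)) / 2 = 42 / 2 = 21

21


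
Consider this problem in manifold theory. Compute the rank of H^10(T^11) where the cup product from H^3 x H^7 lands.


Cup product: H^p x H^q -> H^{p+q}; here p+q = 3+7 = 10.
rank H^k(T^n) = C(n,k).
C(11,10) = 11

11


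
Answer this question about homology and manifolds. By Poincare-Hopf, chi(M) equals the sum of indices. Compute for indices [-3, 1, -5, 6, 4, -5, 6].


Poincare-Hopf: chi(M) = sum of indices of zeros.
chi = (-3) + (1) + (-5) + (6) + (4) + (-5) + (6) = 4

4


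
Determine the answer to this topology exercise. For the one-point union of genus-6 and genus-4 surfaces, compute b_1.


For a wedge: H_1(A v B) = H_1(A) + H_1(B).
b_1(Sigma_6) = 12, b_1(Sigma_4) = 8.
b_1 = 12 + 8 = 20

20


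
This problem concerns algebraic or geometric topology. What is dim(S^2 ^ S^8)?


S^m ^ S^n = S^{m+n}.
k = 2 + 8 = 10

10


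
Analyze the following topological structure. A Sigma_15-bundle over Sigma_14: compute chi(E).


For a fiber bundle F -> E -> B (with CW structure): chi(E) = chi(B) * chi(F).
chi(Sigma_14) = -26, chi(Sigma_15) = -28.
chi(E) = (-26) * (-28) = 728

728


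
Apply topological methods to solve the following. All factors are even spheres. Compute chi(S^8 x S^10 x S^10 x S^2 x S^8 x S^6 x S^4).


chi is multiplicative: chi(X x Y) = chi(X) chi(Y).
Each even-dim sphere has chi = 2. There are 7 factors.
chi = 2^7 = 128

128


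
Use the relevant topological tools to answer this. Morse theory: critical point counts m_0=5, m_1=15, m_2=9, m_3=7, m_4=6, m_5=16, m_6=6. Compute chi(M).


Morse theory: chi(M) = sum_k (-1)^k m_k where m_k = #(index-k critical points).
= (5) + (-15) + (9) + (-7) + (6) + (-16) + (6) = -12

-12


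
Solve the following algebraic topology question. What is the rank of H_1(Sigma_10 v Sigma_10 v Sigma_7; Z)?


For a wedge X v Y: reduced H_k(X v Y) = H_k(X) + H_k(Y).
Each Sigma_g contributes b_1 = 2g.
b_1 = 20 + 20 + 14 = 54

54


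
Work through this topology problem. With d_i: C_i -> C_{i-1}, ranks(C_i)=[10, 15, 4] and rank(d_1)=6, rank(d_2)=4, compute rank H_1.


rank H_k = rank(ker d_k) - rank(im d_{k+1}).
rank(ker d_1) = rank(C_1) - rank(d_1) = 15 - 6 = 9.
rank(im d_{1+1}) = 4.
rank H_1 = 9 - 4 = 5

5


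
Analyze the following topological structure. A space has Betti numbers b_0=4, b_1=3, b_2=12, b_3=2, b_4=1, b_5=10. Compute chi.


chi = sum_k (-1)^k b_k.
= (4) + (-3) + (12) + (-2) + (1) + (-10)
= 2

2


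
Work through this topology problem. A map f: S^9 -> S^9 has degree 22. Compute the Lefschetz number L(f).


On S^9: L(f) = tr(f_0*) + (-1)^9 tr(f_9*) = 1 + (-1)^9 * deg(f).
L(f) = 1 + (-1)^9 * 22 = 1 + -22 = -21

-21


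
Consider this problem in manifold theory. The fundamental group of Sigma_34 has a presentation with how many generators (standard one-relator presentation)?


Standard presentation: pi_1(Sigma_g) = <a_1,b_1,...,a_g,b_g | [a_1,b_1]...[a_g,b_g] = 1>.
Number of generators = 2g = 2*34 = 68

68


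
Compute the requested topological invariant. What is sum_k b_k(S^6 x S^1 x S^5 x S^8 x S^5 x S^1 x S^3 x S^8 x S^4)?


Total Betti number is multiplicative under products.
Each S^d (d>=1) has total Betti number 2.
There are 9 sphere factors.
Total = 2^9 = 512

512


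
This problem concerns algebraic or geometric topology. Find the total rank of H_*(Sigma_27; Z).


For Sigma_27: b_0 = 1, b_1 = 2g = 54, b_2 = 1.
Total = 1 + 54 + 1 = 56

56


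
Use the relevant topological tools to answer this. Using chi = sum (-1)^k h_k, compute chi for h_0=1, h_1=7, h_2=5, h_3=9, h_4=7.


Handles of index k contribute (-1)^k to chi (same as CW cells).
chi = (1) + (-7) + (5) + (-9) + (7) = -3

-3


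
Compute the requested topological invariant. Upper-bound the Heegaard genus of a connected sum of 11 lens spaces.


Heegaard genus satisfies g(A#B) <= g(A) + g(B).
Each lens space has g = 1.
Upper bound: 11 * 1 = 11

11


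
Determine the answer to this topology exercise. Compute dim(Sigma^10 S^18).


Each suspension raises dimension by 1: Sigma S^n = S^{n+1}.
Sigma^10 S^18 = S^{18+10} = S^28

28


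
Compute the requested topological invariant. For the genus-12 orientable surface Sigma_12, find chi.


For a closed orientable surface of genus g: chi = 2 - 2g.
Here g = 12.
chi = 2 - 2*12 = 2 - 24 = -22

-22


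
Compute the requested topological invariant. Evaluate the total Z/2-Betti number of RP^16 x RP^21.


dim H^*(RP^n; Z/2) = n+1 (one Z/2 in each degree 0..n).
Total Betti number is multiplicative.
Total = (16+1) * (21+1) = 17 * 22 = 374

374


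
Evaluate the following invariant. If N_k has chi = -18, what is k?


chi = 2 - k for closed non-orientable surfaces with k crosscaps.
-18 = 2 - k
k = 2 - (-18) = 20

20


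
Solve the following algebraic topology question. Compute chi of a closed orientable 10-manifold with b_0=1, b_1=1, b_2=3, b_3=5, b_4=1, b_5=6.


By Poincare duality b_k = b_{10-k}, so full Betti numbers: b_0=1, b_1=1, b_2=3, b_3=5, b_4=1, b_5=6, b_6=1, b_7=5, b_8=3, b_9=1, b_10=1.
chi = sum (-1)^k b_k = -8

-8


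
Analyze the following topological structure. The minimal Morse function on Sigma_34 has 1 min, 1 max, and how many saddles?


A perfect Morse function has m_k = b_k.
For Sigma_34: b_0=1, b_1=2g=68, b_2=1.
Saddles m_1 = 2g = 68

68


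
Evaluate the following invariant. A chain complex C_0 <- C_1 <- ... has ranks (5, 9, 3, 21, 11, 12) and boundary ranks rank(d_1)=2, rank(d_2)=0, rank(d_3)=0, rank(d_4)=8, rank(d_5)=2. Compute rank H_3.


rank H_k = rank(ker d_k) - rank(im d_{k+1}).
rank(ker d_3) = rank(C_3) - rank(d_3) = 21 - 0 = 21.
rank(im d_{3+1}) = 8.
rank H_3 = 21 - 8 = 13

13


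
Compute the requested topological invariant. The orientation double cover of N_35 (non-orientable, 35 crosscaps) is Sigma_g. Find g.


chi(N_35) = 2 - 35 = -33.
Double cover: chi(Sigma_g) = 2 * chi(N_35) = 2*(-33) = -66.
2 - 2g = -66, so g = (2 - (-66))/2 = 68/2 = 34

34


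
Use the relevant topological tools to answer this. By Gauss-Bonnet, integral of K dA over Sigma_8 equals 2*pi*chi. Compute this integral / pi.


Gauss-Bonnet: integral K dA = 2*pi*chi(M).
chi(Sigma_8) = 2 - 2*8 = -14.
(integral K dA)/pi = 2*chi = 2*(-14) = -28

-28


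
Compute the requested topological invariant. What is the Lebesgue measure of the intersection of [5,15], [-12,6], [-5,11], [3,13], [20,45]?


Intersection = [max(a_i), min(b_i)] = [20, 6].
Since 20 > 6, the intersection is empty.
Length = 0

0


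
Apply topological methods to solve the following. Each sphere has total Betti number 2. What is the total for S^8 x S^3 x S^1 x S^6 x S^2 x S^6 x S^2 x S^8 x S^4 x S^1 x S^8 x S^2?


Total Betti number is multiplicative under products.
Each S^d (d>=1) has total Betti number 2.
There are 12 sphere factors.
Total = 2^12 = 4096

4096


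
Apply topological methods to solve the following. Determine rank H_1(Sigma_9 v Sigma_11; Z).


For a wedge: H_1(A v B) = H_1(A) + H_1(B).
b_1(Sigma_9) = 18, b_1(Sigma_11) = 22.
b_1 = 18 + 22 = 40

40


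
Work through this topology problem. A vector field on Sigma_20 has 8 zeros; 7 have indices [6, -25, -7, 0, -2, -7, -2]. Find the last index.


Poincare-Hopf: sum of indices = chi(M).
chi(Sigma_20) = 2 - 2*20 = -38.
Sum of known indices = -37.
x = chi - (sum known) = -38 - (-37) = -1

-1


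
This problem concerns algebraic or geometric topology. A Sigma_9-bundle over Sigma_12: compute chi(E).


For a fiber bundle F -> E -> B (with CW structure): chi(E) = chi(B) * chi(F).
chi(Sigma_12) = -22, chi(Sigma_9) = -16.
chi(E) = (-22) * (-16) = 352

352


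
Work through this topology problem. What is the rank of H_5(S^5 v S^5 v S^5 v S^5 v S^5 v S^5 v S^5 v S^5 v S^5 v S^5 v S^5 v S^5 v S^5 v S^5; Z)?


For a wedge of spheres, H_k (k>0) is free on one generator per sphere of dimension k.
Spheres of dimension 5: count = 14.
b_5 = 14

14


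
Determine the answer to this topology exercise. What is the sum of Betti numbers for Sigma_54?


For Sigma_54: b_0 = 1, b_1 = 2g = 108, b_2 = 1.
Total = 1 + 108 + 1 = 110

110


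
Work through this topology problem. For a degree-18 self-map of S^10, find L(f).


On S^10: L(f) = tr(f_0*) + (-1)^10 tr(f_10*) = 1 + (-1)^10 * deg(f).
L(f) = 1 + (-1)^10 * 18 = 1 + 18 = 19

19


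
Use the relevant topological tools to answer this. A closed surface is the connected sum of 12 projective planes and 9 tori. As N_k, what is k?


Since a >= 1, the sum is non-orientable; each T^2 can be replaced by RP^2 # RP^2 (since T^2#RP^2 = 3RP^2).
Total crosscaps k = 12 + 2*9 = 30.
Check via chi: chi = 12*1 + 9*0 - (12+9-1)*2 = -28 = 2 - k = -28. Consistent.

30


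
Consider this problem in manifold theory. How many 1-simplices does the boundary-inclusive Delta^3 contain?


Delta^3 has 3+1 vertices. A 1-face is a choice of 1+1 vertices.
f_1 = C(3+1, 1+1) = C(4,2) = 6

6


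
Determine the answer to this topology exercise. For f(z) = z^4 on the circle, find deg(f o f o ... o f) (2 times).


deg(f) = 4. Degree is multiplicative: deg(f^2) = (deg f)^2.
deg(f^2) = (4)^2 = 16

16
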